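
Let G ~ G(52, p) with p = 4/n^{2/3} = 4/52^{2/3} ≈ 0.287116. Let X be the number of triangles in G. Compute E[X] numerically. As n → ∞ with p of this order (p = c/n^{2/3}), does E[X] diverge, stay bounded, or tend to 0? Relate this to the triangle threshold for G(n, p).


Number of potential triangles: C(52, 3) = 22100.
Each occurs with probability p³ ≈ (0.287116)³ ≈ 2.36686391e-02.
By linearity: E[X] = C(52, 3)·p³ ≈ 22100 · 2.36686391e-02 ≈ 523.076923.
Since α = 2/3 < 1, p = c/n^{2/3} ≫ 1/n is above the triangle threshold p ~ 1/n. Asymptotically E[X] ~ (c³/6)·n^{3(1−α)} = (4³/6)·n^{1} → ∞; triangles are abundant w.h.p.

E[X] ≈ 523.076923; in regime p = Θ(1/n^{2/3}) E[X] diverges (above the triangle threshold p ~ 1/n).


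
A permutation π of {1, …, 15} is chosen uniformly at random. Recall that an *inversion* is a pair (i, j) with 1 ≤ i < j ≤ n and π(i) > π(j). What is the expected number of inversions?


Write X = Σ X_I over the C(15, 2) = 105 pairs i < j, with X_I the indicator of one inversion.
There are 105 indicators.
For each fixed pair i < j, the values π(i) and π(j) are two distinct elements of {1, …, 15} in uniformly random order; by symmetry P[π(i) > π(j)] = 1/2.
By linearity: E[X] = 105 · (1/2) = C(15, 2) · (1/2) = 105/2 = 105/2 ≈ 52.50000.

E[X] = 105/2 = 52.50000.


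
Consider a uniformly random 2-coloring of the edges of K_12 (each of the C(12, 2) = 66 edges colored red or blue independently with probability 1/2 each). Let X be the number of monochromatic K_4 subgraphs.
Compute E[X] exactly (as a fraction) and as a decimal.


Let X = Σ_S X_S over the C(12, 4) = 495 subsets S of size 4, where X_S = 1 if the K_4 on S is monochromatic.
For a fixed S, the K_4 on S has C(4, 2) = 6 edges. P[all 6 edges red] = (1/2)^6, and likewise for blue, so P[monochromatic] = 2·(1/2)^6 = 2^{1 − 6} = 1/32.
By linearity of expectation: E[X] = C(12, 4) · 2^{1 − 6} = 495 · 1/32 = 495/32.
Numerically: E[X] ≈ 15.4688.

E[X] = C(12,4)·2^(1−C(4,2)) = 495/32 ≈ 15.4688.


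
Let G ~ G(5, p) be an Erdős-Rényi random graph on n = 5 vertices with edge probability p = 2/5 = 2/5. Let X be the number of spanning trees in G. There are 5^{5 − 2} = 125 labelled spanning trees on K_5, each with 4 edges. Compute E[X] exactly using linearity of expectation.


K_5 has 5^{5 − 2} = 125 labelled spanning trees.
For each such spanning tree H, let X_H = 1 if all 4 edges of H are present in G. Then P[X_H = 1] = p^{4} = (2/5)^{4} = 16/625.
By linearity of expectation: E[X] = Σ_H E[X_H] = 125 · p^{4} = 125 · 16/625 = 16/5.
Numerically: E[X] ≈ 3.2.

E[X] = 125 · (2/5)^{4} = 16/5 ≈ 3.2.


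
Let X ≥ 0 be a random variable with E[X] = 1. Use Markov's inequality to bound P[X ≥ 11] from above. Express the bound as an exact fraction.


μ = E[X] = 1, a = 11.
Markov: P[X ≥ 11] ≤ μ/a = (1)/11 = 1/11.
Numerically: ≈ 0.091.
(Since a = 11 > μ = 1.000, the bound 1/11 is < 1 and informative.)

P[X ≥ 11] ≤ 1/11 ≈ 0.091.


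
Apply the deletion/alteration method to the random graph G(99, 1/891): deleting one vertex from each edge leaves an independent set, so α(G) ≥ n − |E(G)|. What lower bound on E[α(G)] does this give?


E[|E(G)|] = C(99, 2)·p = 4851 · (1/891) = 49/9.
E[α(G)] ≥ n − E[|E(G)|] = 99 − 49/9 = 842/9.
Numerically: ≈ 93.55556.
(This is only a lower bound; the true E[α(G)] may be larger.)

E[α(G)] ≥ 842/9 ≈ 93.55556.


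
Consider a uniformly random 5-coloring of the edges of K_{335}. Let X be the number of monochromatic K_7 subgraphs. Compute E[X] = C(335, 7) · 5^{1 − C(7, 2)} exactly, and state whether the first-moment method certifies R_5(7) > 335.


E[X] = C(335, 7) · 5^{1 − 21} = 88202498238195 · 5^{−20} = 88202498238195/95367431640625.
As a reduced fraction: E[X] = 17640499647639/19073486328125 ≈ 0.92487.
Is E[X] < 1? YES.
Since E[X] < 1, there exists a 5-coloring of K_{335} with no monochromatic K_7; hence R_5(7) > 335.

E[X] = 17640499647639/19073486328125 ≈ 0.92487; E[X] < 1, so R_5(7) > 335.


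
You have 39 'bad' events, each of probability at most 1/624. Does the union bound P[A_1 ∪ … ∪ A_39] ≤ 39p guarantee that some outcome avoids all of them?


Union bound: P[∪_{i=1}^{39} A_i] ≤ Σ_i P[A_i] ≤ 39·p = 39·(1/624) = 1/16.
Numerically: 1/16 ≈ 0.0625.
Is 1/16 < 1? YES.
Since P[∪ A_i] ≤ 1/16 < 1, the complement has P[∩ A_i^c] ≥ 1 − 1/16 = 15/16 > 0, so some outcome avoids every A_i.

39·p = 1/16 ≈ 0.0625; existence CERTIFIED by the union bound.


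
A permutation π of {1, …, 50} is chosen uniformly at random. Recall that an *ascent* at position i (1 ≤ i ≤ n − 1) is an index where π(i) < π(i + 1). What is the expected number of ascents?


Write X = Σ X_I over i = 1, …, 49, with X_I the indicator of one ascent.
There are 49 indicators.
For each fixed i, the pair (π(i), π(i+1)) is a uniformly random ordered pair of distinct values from {1, …, 50}; by symmetry P[π(i) < π(i+1)] = 1/2.
By linearity: E[X] = 49 · (1/2) = (50 − 1) · (1/2) = 49/2 ≈ 24.500.

E[X] = 49/2 = 24.500.


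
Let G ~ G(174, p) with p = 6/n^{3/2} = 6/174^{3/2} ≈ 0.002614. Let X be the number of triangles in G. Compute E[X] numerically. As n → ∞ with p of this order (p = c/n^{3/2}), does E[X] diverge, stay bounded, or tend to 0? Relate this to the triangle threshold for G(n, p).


Number of potential triangles: C(174, 3) = 862924.
Each occurs with probability p³ ≈ (0.002614)³ ≈ 1.786414e-08.
By linearity: E[X] = C(174, 3)·p³ ≈ 862924 · 1.786414e-08 ≈ 0.0154.
Since α = 3/2 > 1, p = c/n^{3/2} = o(1/n) is below the triangle threshold p ~ 1/n. Asymptotically E[X] ~ (c³/6)·n^{3(1−α)} = (6³/6)·n^{-1.5} → 0, so by Markov's inequality G has no triangles w.h.p.

E[X] ≈ 0.0154; in regime p = Θ(1/n^{3/2}) E[X] tends to 0 (below the triangle threshold p ~ 1/n).


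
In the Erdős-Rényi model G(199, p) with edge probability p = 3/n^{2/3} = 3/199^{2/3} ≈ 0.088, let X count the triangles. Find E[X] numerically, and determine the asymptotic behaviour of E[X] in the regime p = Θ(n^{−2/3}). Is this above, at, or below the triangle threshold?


Number of potential triangles: C(199, 3) = 1293699.
Each occurs with probability p³ ≈ (0.088)³ ≈ 6.81801e-04.
By linearity: E[X] = C(199, 3)·p³ ≈ 1293699 · 6.81801e-04 ≈ 882.045.
Since α = 2/3 < 1, p = c/n^{2/3} ≫ 1/n is above the triangle threshold p ~ 1/n. Asymptotically E[X] ~ (c³/6)·n^{3(1−α)} = (3³/6)·n^{1} → ∞; triangles are abundant w.h.p.

E[X] ≈ 882.045; in regime p = Θ(1/n^{2/3}) E[X] diverges (above the triangle threshold p ~ 1/n).


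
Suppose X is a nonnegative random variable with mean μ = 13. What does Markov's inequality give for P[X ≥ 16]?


μ = E[X] = 13, a = 16.
Markov: P[X ≥ 16] ≤ μ/a = (13)/16 = 13/16.
Numerically: ≈ 0.812500.
(Since a = 16 > μ = 13.000000, the bound 13/16 is < 1 and informative.)

P[X ≥ 16] ≤ 13/16 ≈ 0.812500.


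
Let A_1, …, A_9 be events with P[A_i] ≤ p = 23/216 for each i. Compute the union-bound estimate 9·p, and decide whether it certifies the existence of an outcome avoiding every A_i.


Union bound: P[∪_{i=1}^{9} A_i] ≤ Σ_i P[A_i] ≤ 9·p = 9·(23/216) = 23/24.
Numerically: 23/24 ≈ 0.9583333.
Is 23/24 < 1? YES.
Since P[∪ A_i] ≤ 23/24 < 1, the complement has P[∩ A_i^c] ≥ 1 − 23/24 = 1/24 > 0, so some outcome avoids every A_i.

9·p = 23/24 ≈ 0.9583333; existence CERTIFIED by the union bound.


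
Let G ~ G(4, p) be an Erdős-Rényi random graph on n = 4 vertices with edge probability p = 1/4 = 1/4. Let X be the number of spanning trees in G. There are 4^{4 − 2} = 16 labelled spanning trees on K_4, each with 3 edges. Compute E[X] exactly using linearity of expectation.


K_4 has 4^{4 − 2} = 16 labelled spanning trees.
For each such spanning tree H, let X_H = 1 if all 3 edges of H are present in G. Then P[X_H = 1] = p^{3} = (1/4)^{3} = 1/64.
Summing the indicators: E[X] = Σ_H E[X_H] = 16 · p^{3} = 16 · 1/64 = 1/4.
Numerically: E[X] ≈ 0.25.

E[X] = 16 · (1/4)^{3} = 1/4 ≈ 0.25.


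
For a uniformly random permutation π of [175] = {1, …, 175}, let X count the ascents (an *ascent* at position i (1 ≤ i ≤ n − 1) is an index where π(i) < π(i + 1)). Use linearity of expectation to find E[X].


Write X = Σ X_I over i = 1, …, 174, with X_I the indicator of one ascent.
There are 174 indicators.
For each fixed i, the pair (π(i), π(i+1)) is a uniformly random ordered pair of distinct values from {1, …, 175}; by symmetry P[π(i) < π(i+1)] = 1/2.
By linearity: E[X] = 174 · (1/2) = (175 − 1) · (1/2) = 87 ≈ 87.000000.

E[X] = 87 = 87.000000.


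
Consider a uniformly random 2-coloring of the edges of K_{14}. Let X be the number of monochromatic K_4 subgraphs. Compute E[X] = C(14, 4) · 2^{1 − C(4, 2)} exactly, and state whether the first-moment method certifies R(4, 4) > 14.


E[X] = C(14, 4) · 2^{1 − 6} = 1001 · 2^{−5} = 1001/32.
As a reduced fraction: E[X] = 1001/32 ≈ 31.281250.
Is E[X] < 1? NO.
Since E[X] ≥ 1, the first-moment bound is inconclusive at n = 14; it does NOT by itself certify R(4, 4) > 14.

E[X] = 1001/32 ≈ 31.281250; E[X] ≥ 1; first-moment method inconclusive here.


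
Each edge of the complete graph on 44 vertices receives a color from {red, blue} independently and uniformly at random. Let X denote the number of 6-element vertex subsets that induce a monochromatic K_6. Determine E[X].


Let X = Σ_S X_S over the C(44, 6) = 7059052 subsets S of size 6, where X_S = 1 if the K_6 on S is monochromatic.
For a fixed S, the K_6 on S has C(6, 2) = 15 edges. P[all 15 edges red] = (1/2)^15, and likewise for blue, so P[monochromatic] = 2·(1/2)^15 = 2^{1 − 15} = 1/16384.
Summing: E[X] = C(44, 6) · 2^{1 − 15} = 7059052 · 1/16384 = 1764763/4096.
Numerically: E[X] ≈ 430.850342.

E[X] = C(44,6)·2^(1−C(6,2)) = 1764763/4096 ≈ 430.850342.


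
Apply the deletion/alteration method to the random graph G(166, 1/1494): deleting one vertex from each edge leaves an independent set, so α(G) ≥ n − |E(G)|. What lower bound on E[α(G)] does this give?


E[|E(G)|] = C(166, 2)·p = 13695 · (1/1494) = 55/6.
E[α(G)] ≥ n − E[|E(G)|] = 166 − 55/6 = 941/6.
Numerically: ≈ 156.833.
(This is only a lower bound; the true E[α(G)] may be larger.)

E[α(G)] ≥ 941/6 ≈ 156.833.


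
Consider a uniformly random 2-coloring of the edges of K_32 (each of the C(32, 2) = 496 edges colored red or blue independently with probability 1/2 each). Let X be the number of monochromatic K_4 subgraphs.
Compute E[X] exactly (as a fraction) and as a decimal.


Let X = Σ_S X_S over the C(32, 4) = 35960 subsets S of size 4, where X_S = 1 if the K_4 on S is monochromatic.
For a fixed S, the K_4 on S has C(4, 2) = 6 edges. P[all 6 edges red] = (1/2)^6, and likewise for blue, so P[monochromatic] = 2·(1/2)^6 = 2^{1 − 6} = 1/32.
By linearity: E[X] = C(32, 4) · 2^{1 − 6} = 35960 · 1/32 = 4495/4.
Numerically: E[X] ≈ 1123.750000.

E[X] = C(32,4)·2^(1−C(4,2)) = 4495/4 ≈ 1123.750000.


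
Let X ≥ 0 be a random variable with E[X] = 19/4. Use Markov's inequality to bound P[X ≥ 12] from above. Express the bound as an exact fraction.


μ = E[X] = 19/4, a = 12.
Markov: P[X ≥ 12] ≤ μ/a = (19/4)/12 = 19/48.
Numerically: ≈ 0.395833.
(Since a = 12 > μ = 4.750000, the bound 19/48 is < 1 and informative.)

P[X ≥ 12] ≤ 19/48 ≈ 0.395833.


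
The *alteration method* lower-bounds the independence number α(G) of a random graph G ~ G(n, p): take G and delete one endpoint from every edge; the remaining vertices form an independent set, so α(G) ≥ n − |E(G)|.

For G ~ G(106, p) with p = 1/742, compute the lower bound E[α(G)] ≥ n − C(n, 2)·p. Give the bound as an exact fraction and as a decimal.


E[|E(G)|] = C(106, 2)·p = 5565 · (1/742) = 15/2.
E[α(G)] ≥ n − E[|E(G)|] = 106 − 15/2 = 197/2.
Numerically: ≈ 98.50000.
(This is only a lower bound; the true E[α(G)] may be larger.)

E[α(G)] ≥ 197/2 ≈ 98.50000.


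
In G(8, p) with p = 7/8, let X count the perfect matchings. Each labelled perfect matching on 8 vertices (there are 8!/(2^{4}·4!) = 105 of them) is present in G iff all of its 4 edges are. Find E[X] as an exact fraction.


K_8 has 8!/(2^{4}·4!) = 105 labelled perfect matchings.
For each such perfect matching H, let X_H = 1 if all 4 edges of H are present in G. Then P[X_H = 1] = p^{4} = (7/8)^{4} = 2401/4096.
Summing the indicators: E[X] = Σ_H E[X_H] = 105 · p^{4} = 105 · 2401/4096 = 252105/4096.
Numerically: E[X] ≈ 61.5.

E[X] = 105 · (7/8)^{4} = 252105/4096 ≈ 61.5.


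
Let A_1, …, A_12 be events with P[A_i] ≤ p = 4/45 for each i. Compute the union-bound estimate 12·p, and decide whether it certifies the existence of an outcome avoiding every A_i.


Union bound: P[∪_{i=1}^{12} A_i] ≤ Σ_i P[A_i] ≤ 12·p = 12·(4/45) = 16/15.
Numerically: 16/15 ≈ 1.0667.
Is 16/15 < 1? NO.
Since the bound 16/15 is ≥ 1, the union bound is uninformative here; it does NOT by itself certify existence.

12·p = 16/15 ≈ 1.0667; existence NOT certified by the union bound.


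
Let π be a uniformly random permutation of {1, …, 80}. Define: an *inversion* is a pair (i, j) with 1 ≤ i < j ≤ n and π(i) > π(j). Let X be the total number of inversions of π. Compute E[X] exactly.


Write X = Σ X_I over the C(80, 2) = 3160 pairs i < j, with X_I the indicator of one inversion.
There are 3160 indicators.
For each fixed pair i < j, the values π(i) and π(j) are two distinct elements of {1, …, 80} in uniformly random order; by symmetry P[π(i) > π(j)] = 1/2.
By linearity: E[X] = 3160 · (1/2) = C(80, 2) · (1/2) = 3160/2 = 1580 ≈ 1580.000.

E[X] = 1580 = 1580.000.


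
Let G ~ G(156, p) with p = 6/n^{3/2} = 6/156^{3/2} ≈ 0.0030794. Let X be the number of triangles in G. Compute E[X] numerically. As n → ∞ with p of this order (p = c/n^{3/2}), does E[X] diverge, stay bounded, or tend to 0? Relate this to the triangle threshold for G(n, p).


Number of potential triangles: C(156, 3) = 620620.
Each occurs with probability p³ ≈ (0.0030794)³ ≈ 2.9200686e-08.
By linearity: E[X] = C(156, 3)·p³ ≈ 620620 · 2.9200686e-08 ≈ 0.01812.
Since α = 3/2 > 1, p = c/n^{3/2} = o(1/n) is below the triangle threshold p ~ 1/n. Asymptotically E[X] ~ (c³/6)·n^{3(1−α)} = (6³/6)·n^{-1.5} → 0, so by Markov's inequality G has no triangles w.h.p.

E[X] ≈ 0.01812; in regime p = Θ(1/n^{3/2}) E[X] tends to 0 (below the triangle threshold p ~ 1/n).


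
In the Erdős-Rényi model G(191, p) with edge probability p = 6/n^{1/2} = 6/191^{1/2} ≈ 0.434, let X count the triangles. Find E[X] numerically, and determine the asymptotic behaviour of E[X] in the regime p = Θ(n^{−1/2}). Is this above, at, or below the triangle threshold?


Number of potential triangles: C(191, 3) = 1143135.
Each occurs with probability p³ ≈ (0.434)³ ≈ 8.18283e-02.
By linearity: E[X] = C(191, 3)·p³ ≈ 1143135 · 8.18283e-02 ≈ 93540.831.
Since α = 1/2 < 1, p = c/n^{1/2} ≫ 1/n is above the triangle threshold p ~ 1/n. Asymptotically E[X] ~ (c³/6)·n^{3(1−α)} = (6³/6)·n^{1.5} → ∞; triangles are abundant w.h.p.

E[X] ≈ 93540.831; in regime p = Θ(1/n^{1/2}) E[X] diverges (above the triangle threshold p ~ 1/n).


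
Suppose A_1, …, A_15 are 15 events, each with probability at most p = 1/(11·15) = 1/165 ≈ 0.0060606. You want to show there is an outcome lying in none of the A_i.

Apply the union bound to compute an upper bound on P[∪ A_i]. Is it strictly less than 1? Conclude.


Union bound: P[∪_{i=1}^{15} A_i] ≤ Σ_i P[A_i] ≤ 15·p = 15·(1/165) = 1/11.
Numerically: 1/11 ≈ 0.0909091.
Is 1/11 < 1? YES.
Since P[∪ A_i] ≤ 1/11 < 1, the complement has P[∩ A_i^c] ≥ 1 − 1/11 = 10/11 > 0, so some outcome avoids every A_i.

15·p = 1/11 ≈ 0.0909091; existence CERTIFIED by the union bound.


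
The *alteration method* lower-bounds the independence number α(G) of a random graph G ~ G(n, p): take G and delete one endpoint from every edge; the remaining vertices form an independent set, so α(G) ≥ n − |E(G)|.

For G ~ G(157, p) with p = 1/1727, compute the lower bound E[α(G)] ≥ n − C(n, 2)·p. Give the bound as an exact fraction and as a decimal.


E[|E(G)|] = C(157, 2)·p = 12246 · (1/1727) = 78/11.
E[α(G)] ≥ n − E[|E(G)|] = 157 − 78/11 = 1649/11.
Numerically: ≈ 149.9091.
(This is only a lower bound; the true E[α(G)] may be larger.)

E[α(G)] ≥ 1649/11 ≈ 149.9091.


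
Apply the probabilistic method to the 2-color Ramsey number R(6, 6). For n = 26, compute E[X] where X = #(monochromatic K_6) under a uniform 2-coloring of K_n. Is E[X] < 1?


E[X] = C(26, 6) · 2^{1 − 15} = 230230 · 2^{−14} = 230230/16384.
As a reduced fraction: E[X] = 115115/8192 ≈ 14.052.
Is E[X] < 1? NO.
Since E[X] ≥ 1, the first-moment bound is inconclusive at n = 26; it does NOT by itself certify R(6, 6) > 26.

E[X] = 115115/8192 ≈ 14.052; E[X] ≥ 1; first-moment method inconclusive here.


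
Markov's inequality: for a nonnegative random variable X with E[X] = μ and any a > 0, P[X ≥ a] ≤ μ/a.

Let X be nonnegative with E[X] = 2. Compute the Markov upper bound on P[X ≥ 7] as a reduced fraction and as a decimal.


μ = E[X] = 2, a = 7.
Markov: P[X ≥ 7] ≤ μ/a = (2)/7 = 2/7.
Numerically: ≈ 0.285714.
(Since a = 7 > μ = 2.000000, the bound 2/7 is < 1 and informative.)

P[X ≥ 7] ≤ 2/7 ≈ 0.285714.


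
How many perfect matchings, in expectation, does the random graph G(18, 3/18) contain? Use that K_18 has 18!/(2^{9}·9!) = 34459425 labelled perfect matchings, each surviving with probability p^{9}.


K_18 has 18!/(2^{9}·9!) = 34459425 labelled perfect matchings.
For each such perfect matching H, let X_H = 1 if all 9 edges of H are present in G. Then P[X_H = 1] = p^{9} = (1/6)^{9} = 1/10077696.
Summing the indicators: E[X] = Σ_H E[X_H] = 34459425 · p^{9} = 34459425 · 1/10077696 = 425425/124416.
Numerically: E[X] ≈ 3.419.

E[X] = 34459425 · (1/6)^{9} = 425425/124416 ≈ 3.419.


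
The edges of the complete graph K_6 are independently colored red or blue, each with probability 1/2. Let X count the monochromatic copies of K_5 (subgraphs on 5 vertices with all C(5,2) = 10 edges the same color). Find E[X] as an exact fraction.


Let X = Σ_S X_S over the C(6, 5) = 6 subsets S of size 5, where X_S = 1 if the K_5 on S is monochromatic.
For a fixed S, the K_5 on S has C(5, 2) = 10 edges. P[all 10 edges red] = (1/2)^10, and likewise for blue, so P[monochromatic] = 2·(1/2)^10 = 2^{1 − 10} = 1/512.
Summing: E[X] = C(6, 5) · 2^{1 − 10} = 6 · 1/512 = 3/256.
Numerically: E[X] ≈ 0.012.

E[X] = C(6,5)·2^(1−C(5,2)) = 3/256 ≈ 0.012.


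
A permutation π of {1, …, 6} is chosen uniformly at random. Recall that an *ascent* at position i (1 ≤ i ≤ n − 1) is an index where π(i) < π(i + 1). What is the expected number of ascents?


Write X = Σ X_I over i = 1, …, 5, with X_I the indicator of one ascent.
There are 5 indicators.
For each fixed i, the pair (π(i), π(i+1)) is a uniformly random ordered pair of distinct values from {1, …, 6}; by symmetry P[π(i) < π(i+1)] = 1/2.
By linearity: E[X] = 5 · (1/2) = (6 − 1) · (1/2) = 5/2 ≈ 2.500.

E[X] = 5/2 = 2.500.


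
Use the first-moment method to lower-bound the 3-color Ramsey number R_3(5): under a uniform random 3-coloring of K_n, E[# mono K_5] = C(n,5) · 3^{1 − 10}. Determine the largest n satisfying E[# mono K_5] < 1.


We need C(n, 5) · 3^{1 − 10} < 1, i.e. C(n, 5) < 3^{10 − 1} = 19683.
Check values of n near the boundary:
  n = 14: C(14, 5) = 2002; 2002 < 19683? YES
  n = 15: C(15, 5) = 3003; 3003 < 19683? YES
  n = 16: C(16, 5) = 4368; 4368 < 19683? YES
  n = 17: C(17, 5) = 6188; 6188 < 19683? YES
  n = 18: C(18, 5) = 8568; 8568 < 19683? YES
  n = 19: C(19, 5) = 11628; 11628 < 19683? YES
  n = 20: C(20, 5) = 15504; 15504 < 19683? YES
  n = 21: C(21, 5) = 20349; 20349 < 19683? NO
  n = 22: C(22, 5) = 26334; 26334 < 19683? NO
  n = 23: C(23, 5) = 33649; 33649 < 19683? NO
The largest n with C(n, 5) < 19683 is n = 20 (where E[X] = 5168/6561 ≈ 0.788). Hence R_3(5) > 20, i.e. R_3(5) ≥ 21.

Largest n = 20; hence R_3(5) > 20.


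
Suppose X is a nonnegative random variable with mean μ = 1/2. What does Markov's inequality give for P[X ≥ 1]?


μ = E[X] = 1/2, a = 1.
Markov: P[X ≥ 1] ≤ μ/a = (1/2)/1 = 1/2.
Numerically: ≈ 0.500000.
(Since a = 1 > μ = 0.500000, the bound 1/2 is < 1 and informative.)

P[X ≥ 1] ≤ 1/2 ≈ 0.500000.


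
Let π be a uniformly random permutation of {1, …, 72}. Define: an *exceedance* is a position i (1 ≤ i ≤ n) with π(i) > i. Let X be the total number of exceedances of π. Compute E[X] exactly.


Write X = Σ_{i=1}^{72} X_i, where X_i = 1_{π(i) > i}.
For each fixed i, π(i) is uniform over {1, …, 72} (marginal of a uniform permutation), so P[π(i) > i] = (n − i)/n. Summing: Σ_{i=1}^{72} (n − i)/n = (0 + 1 + … + 71)/72 = 72(72 − 1)/(2·72) = (72 − 1)/2.
Hence E[X] = Σ_{i=1}^{72} (72 − i)/72 = 71/2 ≈ 35.500000.

E[X] = 71/2 = 35.500000.


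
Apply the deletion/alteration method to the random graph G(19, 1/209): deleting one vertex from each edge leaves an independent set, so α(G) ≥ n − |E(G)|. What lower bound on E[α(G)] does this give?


E[|E(G)|] = C(19, 2)·p = 171 · (1/209) = 9/11.
E[α(G)] ≥ n − E[|E(G)|] = 19 − 9/11 = 200/11.
Numerically: ≈ 18.181818.
(This is only a lower bound; the true E[α(G)] may be larger.)

E[α(G)] ≥ 200/11 ≈ 18.181818.


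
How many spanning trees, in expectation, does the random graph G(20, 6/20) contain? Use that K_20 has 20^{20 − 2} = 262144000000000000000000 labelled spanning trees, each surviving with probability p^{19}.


K_20 has 20^{20 − 2} = 262144000000000000000000 labelled spanning trees.
For each such spanning tree H, let X_H = 1 if all 19 edges of H are present in G. Then P[X_H = 1] = p^{19} = (3/10)^{19} = 1162261467/10000000000000000000.
By linearity of expectation: E[X] = Σ_H E[X_H] = 262144000000000000000000 · p^{19} = 262144000000000000000000 · 1162261467/10000000000000000000 = 152339935002624/5.
Numerically: E[X] ≈ 3.05e+13.

E[X] = 262144000000000000000000 · (3/10)^{19} = 152339935002624/5 ≈ 3.05e+13.


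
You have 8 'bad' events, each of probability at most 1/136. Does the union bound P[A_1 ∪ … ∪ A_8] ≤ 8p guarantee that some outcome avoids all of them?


Union bound: P[∪_{i=1}^{8} A_i] ≤ Σ_i P[A_i] ≤ 8·p = 8·(1/136) = 1/17.
Numerically: 1/17 ≈ 0.059.
Is 1/17 < 1? YES.
Since P[∪ A_i] ≤ 1/17 < 1, the complement has P[∩ A_i^c] ≥ 1 − 1/17 = 16/17 > 0, so some outcome avoids every A_i.

8·p = 1/17 ≈ 0.059; existence CERTIFIED by the union bound.


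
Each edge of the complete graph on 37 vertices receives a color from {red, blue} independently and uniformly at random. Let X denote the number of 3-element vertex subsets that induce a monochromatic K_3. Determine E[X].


Let X = Σ_S X_S over the C(37, 3) = 7770 subsets S of size 3, where X_S = 1 if the K_3 on S is monochromatic.
For a fixed S, the K_3 on S has C(3, 2) = 3 edges. P[all 3 edges red] = (1/2)^3, and likewise for blue, so P[monochromatic] = 2·(1/2)^3 = 2^{1 − 3} = 1/4.
Summing: E[X] = C(37, 3) · 2^{1 − 3} = 7770 · 1/4 = 3885/2.
Numerically: E[X] ≈ 1942.5000.

E[X] = C(37,3)·2^(1−C(3,2)) = 3885/2 ≈ 1942.5000.


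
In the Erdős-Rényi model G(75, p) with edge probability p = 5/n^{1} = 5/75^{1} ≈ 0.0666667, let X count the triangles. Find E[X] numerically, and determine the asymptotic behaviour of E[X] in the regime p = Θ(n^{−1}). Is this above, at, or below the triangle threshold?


Number of potential triangles: C(75, 3) = 67525.
Each occurs with probability p³ ≈ (0.0666667)³ ≈ 2.96296296e-04.
By linearity: E[X] = C(75, 3)·p³ ≈ 67525 · 2.96296296e-04 ≈ 20.007407.
Here α = 1, so p = 5/n is exactly at the triangle threshold p ~ 1/n. Asymptotically E[X] → c³/6 = 5³/6 = 125/6 ≈ 20.833333, a bounded constant. In this regime the triangle count is asymptotically Poisson(c³/6).

E[X] ≈ 20.007407; in regime p = Θ(1/n^{1}) E[X] stays bounded (at the triangle threshold p ~ 1/n).


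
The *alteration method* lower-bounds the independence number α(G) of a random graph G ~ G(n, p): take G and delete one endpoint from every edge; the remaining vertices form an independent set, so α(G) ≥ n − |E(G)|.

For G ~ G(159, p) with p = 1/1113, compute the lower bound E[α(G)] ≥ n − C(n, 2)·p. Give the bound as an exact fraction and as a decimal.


E[|E(G)|] = C(159, 2)·p = 12561 · (1/1113) = 79/7.
E[α(G)] ≥ n − E[|E(G)|] = 159 − 79/7 = 1034/7.
Numerically: ≈ 147.7143.
(This is only a lower bound; the true E[α(G)] may be larger.)

E[α(G)] ≥ 1034/7 ≈ 147.7143.


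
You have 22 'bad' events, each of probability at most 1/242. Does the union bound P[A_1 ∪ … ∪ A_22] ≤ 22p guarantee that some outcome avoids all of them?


Union bound: P[∪_{i=1}^{22} A_i] ≤ Σ_i P[A_i] ≤ 22·p = 22·(1/242) = 1/11.
Numerically: 1/11 ≈ 0.090909.
Is 1/11 < 1? YES.
Since P[∪ A_i] ≤ 1/11 < 1, the complement has P[∩ A_i^c] ≥ 1 − 1/11 = 10/11 > 0, so some outcome avoids every A_i.

22·p = 1/11 ≈ 0.090909; existence CERTIFIED by the union bound.


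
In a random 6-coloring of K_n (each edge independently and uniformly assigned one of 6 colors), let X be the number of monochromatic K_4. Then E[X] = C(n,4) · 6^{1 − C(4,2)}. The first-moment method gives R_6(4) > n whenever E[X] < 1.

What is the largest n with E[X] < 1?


We need C(n, 4) · 6^{1 − 6} < 1, i.e. C(n, 4) < 6^{6 − 1} = 7776.
Check values of n near the boundary:
  n = 19: C(19, 4) = 3876; 3876 < 7776? YES
  n = 20: C(20, 4) = 4845; 4845 < 7776? YES
  n = 21: C(21, 4) = 5985; 5985 < 7776? YES
  n = 22: C(22, 4) = 7315; 7315 < 7776? YES
  n = 23: C(23, 4) = 8855; 8855 < 7776? NO
  n = 24: C(24, 4) = 10626; 10626 < 7776? NO
  n = 25: C(25, 4) = 12650; 12650 < 7776? NO
The largest n with C(n, 4) < 7776 is n = 22 (where E[X] = 7315/7776 ≈ 0.94072). Hence R_6(4) > 22, i.e. R_6(4) ≥ 23.

Largest n = 22; hence R_6(4) > 22.


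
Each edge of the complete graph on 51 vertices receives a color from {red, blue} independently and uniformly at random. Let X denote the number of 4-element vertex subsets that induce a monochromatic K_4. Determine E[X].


Let X = Σ_S X_S over the C(51, 4) = 249900 subsets S of size 4, where X_S = 1 if the K_4 on S is monochromatic.
For a fixed S, the K_4 on S has C(4, 2) = 6 edges. P[all 6 edges red] = (1/2)^6, and likewise for blue, so P[monochromatic] = 2·(1/2)^6 = 2^{1 − 6} = 1/32.
By linearity of expectation: E[X] = C(51, 4) · 2^{1 − 6} = 249900 · 1/32 = 62475/8.
Numerically: E[X] ≈ 7809.3750.

E[X] = C(51,4)·2^(1−C(4,2)) = 62475/8 ≈ 7809.3750.


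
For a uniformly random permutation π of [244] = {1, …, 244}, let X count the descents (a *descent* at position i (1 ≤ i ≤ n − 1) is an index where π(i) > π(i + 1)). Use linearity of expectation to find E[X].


Write X = Σ X_I over i = 1, …, 243, with X_I the indicator of one descent.
There are 243 indicators.
For each fixed i, the pair (π(i), π(i+1)) is a uniformly random ordered pair of distinct values from {1, …, 244}; by symmetry P[π(i) > π(i+1)] = 1/2.
By linearity: E[X] = 243 · (1/2) = (244 − 1) · (1/2) = 243/2 ≈ 121.50000.

E[X] = 243/2 = 121.50000.


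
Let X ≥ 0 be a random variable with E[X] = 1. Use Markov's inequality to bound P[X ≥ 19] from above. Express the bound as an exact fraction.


μ = E[X] = 1, a = 19.
Markov: P[X ≥ 19] ≤ μ/a = (1)/19 = 1/19.
Numerically: ≈ 0.052632.
(Since a = 19 > μ = 1.000000, the bound 1/19 is < 1 and informative.)

P[X ≥ 19] ≤ 1/19 ≈ 0.052632.


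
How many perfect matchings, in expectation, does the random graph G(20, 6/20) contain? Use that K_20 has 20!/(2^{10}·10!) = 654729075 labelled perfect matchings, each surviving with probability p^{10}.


K_20 has 20!/(2^{10}·10!) = 654729075 labelled perfect matchings.
For each such perfect matching H, let X_H = 1 if all 10 edges of H are present in G. Then P[X_H = 1] = p^{10} = (3/10)^{10} = 59049/10000000000.
By linearity of expectation: E[X] = Σ_H E[X_H] = 654729075 · p^{10} = 654729075 · 59049/10000000000 = 1546443885987/400000000.
Numerically: E[X] ≈ 3866.

E[X] = 654729075 · (3/10)^{10} = 1546443885987/400000000 ≈ 3866.


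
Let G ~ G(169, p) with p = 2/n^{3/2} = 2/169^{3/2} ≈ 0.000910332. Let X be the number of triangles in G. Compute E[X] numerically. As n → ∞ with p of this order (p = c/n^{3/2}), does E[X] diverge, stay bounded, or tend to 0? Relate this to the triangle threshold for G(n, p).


Number of potential triangles: C(169, 3) = 790244.
Each occurs with probability p³ ≈ (0.000910332)³ ≈ 7.54396763e-10.
By linearity: E[X] = C(169, 3)·p³ ≈ 790244 · 7.54396763e-10 ≈ 0.000596.
Since α = 3/2 > 1, p = c/n^{3/2} = o(1/n) is below the triangle threshold p ~ 1/n. Asymptotically E[X] ~ (c³/6)·n^{3(1−α)} = (2³/6)·n^{-1.5} → 0, so by Markov's inequality G has no triangles w.h.p.

E[X] ≈ 0.000596; in regime p = Θ(1/n^{3/2}) E[X] tends to 0 (below the triangle threshold p ~ 1/n).


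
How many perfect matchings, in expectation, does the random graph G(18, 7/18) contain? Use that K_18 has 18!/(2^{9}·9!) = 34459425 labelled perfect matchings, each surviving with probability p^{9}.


K_18 has 18!/(2^{9}·9!) = 34459425 labelled perfect matchings.
For each such perfect matching H, let X_H = 1 if all 9 edges of H are present in G. Then P[X_H = 1] = p^{9} = (7/18)^{9} = 40353607/198359290368.
By linearity of expectation: E[X] = Σ_H E[X_H] = 34459425 · p^{9} = 34459425 · 40353607/198359290368 = 17167433257975/2448880128.
Numerically: E[X] ≈ 7010.

E[X] = 34459425 · (7/18)^{9} = 17167433257975/2448880128 ≈ 7010.


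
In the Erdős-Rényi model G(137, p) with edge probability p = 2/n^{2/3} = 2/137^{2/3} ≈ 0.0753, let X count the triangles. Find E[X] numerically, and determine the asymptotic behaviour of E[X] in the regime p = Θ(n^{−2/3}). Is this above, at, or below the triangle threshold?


Number of potential triangles: C(137, 3) = 419220.
Each occurs with probability p³ ≈ (0.0753)³ ≈ 4.26235e-04.
By linearity: E[X] = C(137, 3)·p³ ≈ 419220 · 4.26235e-04 ≈ 178.686.
Since α = 2/3 < 1, p = c/n^{2/3} ≫ 1/n is above the triangle threshold p ~ 1/n. Asymptotically E[X] ~ (c³/6)·n^{3(1−α)} = (2³/6)·n^{1} → ∞; triangles are abundant w.h.p.

E[X] ≈ 178.686; in regime p = Θ(1/n^{2/3}) E[X] diverges (above the triangle threshold p ~ 1/n).


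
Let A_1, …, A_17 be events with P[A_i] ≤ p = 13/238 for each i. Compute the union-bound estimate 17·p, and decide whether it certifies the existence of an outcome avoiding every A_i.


Union bound: P[∪_{i=1}^{17} A_i] ≤ Σ_i P[A_i] ≤ 17·p = 17·(13/238) = 13/14.
Numerically: 13/14 ≈ 0.928571.
Is 13/14 < 1? YES.
Since P[∪ A_i] ≤ 13/14 < 1, the complement has P[∩ A_i^c] ≥ 1 − 13/14 = 1/14 > 0, so some outcome avoids every A_i.

17·p = 13/14 ≈ 0.928571; existence CERTIFIED by the union bound.


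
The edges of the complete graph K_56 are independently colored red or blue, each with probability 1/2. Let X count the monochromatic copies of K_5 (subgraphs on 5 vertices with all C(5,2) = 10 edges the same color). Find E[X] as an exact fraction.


Let X = Σ_S X_S over the C(56, 5) = 3819816 subsets S of size 5, where X_S = 1 if the K_5 on S is monochromatic.
For a fixed S, the K_5 on S has C(5, 2) = 10 edges. P[all 10 edges red] = (1/2)^10, and likewise for blue, so P[monochromatic] = 2·(1/2)^10 = 2^{1 − 10} = 1/512.
By linearity of expectation: E[X] = C(56, 5) · 2^{1 − 10} = 3819816 · 1/512 = 477477/64.
Numerically: E[X] ≈ 7460.578.

E[X] = C(56,5)·2^(1−C(5,2)) = 477477/64 ≈ 7460.578.


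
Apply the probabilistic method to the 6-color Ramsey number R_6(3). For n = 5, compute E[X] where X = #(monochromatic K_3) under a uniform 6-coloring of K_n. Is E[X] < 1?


E[X] = C(5, 3) · 6^{1 − 3} = 10 · 6^{−2} = 10/36.
As a reduced fraction: E[X] = 5/18 ≈ 0.27778.
Is E[X] < 1? YES.
Since E[X] < 1, there exists a 6-coloring of K_{5} with no monochromatic K_3; hence R_6(3) > 5.

E[X] = 5/18 ≈ 0.27778; E[X] < 1, so R_6(3) > 5.


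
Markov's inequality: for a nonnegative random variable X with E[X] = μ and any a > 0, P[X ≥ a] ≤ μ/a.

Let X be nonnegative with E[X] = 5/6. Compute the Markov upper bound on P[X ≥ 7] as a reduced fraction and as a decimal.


μ = E[X] = 5/6, a = 7.
Markov: P[X ≥ 7] ≤ μ/a = (5/6)/7 = 5/42.
Numerically: ≈ 0.11905.
(Since a = 7 > μ = 0.83333, the bound 5/42 is < 1 and informative.)

P[X ≥ 7] ≤ 5/42 ≈ 0.11905.


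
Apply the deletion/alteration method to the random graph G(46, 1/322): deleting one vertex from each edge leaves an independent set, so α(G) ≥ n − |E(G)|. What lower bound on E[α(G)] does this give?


E[|E(G)|] = C(46, 2)·p = 1035 · (1/322) = 45/14.
E[α(G)] ≥ n − E[|E(G)|] = 46 − 45/14 = 599/14.
Numerically: ≈ 42.786.
(This is only a lower bound; the true E[α(G)] may be larger.)

E[α(G)] ≥ 599/14 ≈ 42.786.


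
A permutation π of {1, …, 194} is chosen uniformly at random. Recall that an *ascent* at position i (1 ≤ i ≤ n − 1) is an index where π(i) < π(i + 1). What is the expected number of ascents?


Write X = Σ X_I over i = 1, …, 193, with X_I the indicator of one ascent.
There are 193 indicators.
For each fixed i, the pair (π(i), π(i+1)) is a uniformly random ordered pair of distinct values from {1, …, 194}; by symmetry P[π(i) < π(i+1)] = 1/2.
By linearity: E[X] = 193 · (1/2) = (194 − 1) · (1/2) = 193/2 ≈ 96.500.

E[X] = 193/2 = 96.500.


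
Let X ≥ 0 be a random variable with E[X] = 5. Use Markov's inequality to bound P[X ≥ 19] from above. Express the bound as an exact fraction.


μ = E[X] = 5, a = 19.
Markov: P[X ≥ 19] ≤ μ/a = (5)/19 = 5/19.
Numerically: ≈ 0.263.
(Since a = 19 > μ = 5.000, the bound 5/19 is < 1 and informative.)

P[X ≥ 19] ≤ 5/19 ≈ 0.263.


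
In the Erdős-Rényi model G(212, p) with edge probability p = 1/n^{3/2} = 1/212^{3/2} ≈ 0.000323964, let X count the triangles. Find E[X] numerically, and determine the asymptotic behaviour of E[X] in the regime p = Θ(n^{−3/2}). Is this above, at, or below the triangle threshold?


Number of potential triangles: C(212, 3) = 1565620.
Each occurs with probability p³ ≈ (0.000323964)³ ≈ 3.40007601e-11.
By linearity: E[X] = C(212, 3)·p³ ≈ 1565620 · 3.40007601e-11 ≈ 0.000053.
Since α = 3/2 > 1, p = c/n^{3/2} = o(1/n) is below the triangle threshold p ~ 1/n. Asymptotically E[X] ~ (c³/6)·n^{3(1−α)} = (1³/6)·n^{-1.5} → 0, so by Markov's inequality G has no triangles w.h.p.

E[X] ≈ 0.000053; in regime p = Θ(1/n^{3/2}) E[X] tends to 0 (below the triangle threshold p ~ 1/n).


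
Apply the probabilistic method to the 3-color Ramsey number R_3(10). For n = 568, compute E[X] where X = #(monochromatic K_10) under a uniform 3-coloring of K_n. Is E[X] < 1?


E[X] = C(568, 10) · 3^{1 − 45} = 889446337783744949208 · 3^{−44} = 889446337783744949208/984770902183611232881.
As a reduced fraction: E[X] = 98827370864860549912/109418989131512359209 ≈ 0.9032013.
Is E[X] < 1? YES.
Since E[X] < 1, there exists a 3-coloring of K_{568} with no monochromatic K_10; hence R_3(10) > 568.

E[X] = 98827370864860549912/109418989131512359209 ≈ 0.9032013; E[X] < 1, so R_3(10) > 568.


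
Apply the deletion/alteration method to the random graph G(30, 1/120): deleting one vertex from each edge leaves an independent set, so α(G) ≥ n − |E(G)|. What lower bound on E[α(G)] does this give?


E[|E(G)|] = C(30, 2)·p = 435 · (1/120) = 29/8.
E[α(G)] ≥ n − E[|E(G)|] = 30 − 29/8 = 211/8.
Numerically: ≈ 26.37500.
(This is only a lower bound; the true E[α(G)] may be larger.)

E[α(G)] ≥ 211/8 ≈ 26.37500.


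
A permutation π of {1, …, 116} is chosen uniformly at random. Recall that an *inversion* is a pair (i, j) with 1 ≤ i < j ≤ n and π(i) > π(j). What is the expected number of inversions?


Write X = Σ X_I over the C(116, 2) = 6670 pairs i < j, with X_I the indicator of one inversion.
There are 6670 indicators.
For each fixed pair i < j, the values π(i) and π(j) are two distinct elements of {1, …, 116} in uniformly random order; by symmetry P[π(i) > π(j)] = 1/2.
By linearity: E[X] = 6670 · (1/2) = C(116, 2) · (1/2) = 6670/2 = 3335 ≈ 3335.000000.

E[X] = 3335 = 3335.000000.


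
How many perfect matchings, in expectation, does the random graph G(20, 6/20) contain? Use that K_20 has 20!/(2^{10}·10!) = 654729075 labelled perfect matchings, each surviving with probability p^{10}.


K_20 has 20!/(2^{10}·10!) = 654729075 labelled perfect matchings.
For each such perfect matching H, let X_H = 1 if all 10 edges of H are present in G. Then P[X_H = 1] = p^{10} = (3/10)^{10} = 59049/10000000000.
By linearity: E[X] = Σ_H E[X_H] = 654729075 · p^{10} = 654729075 · 59049/10000000000 = 1546443885987/400000000.
Numerically: E[X] ≈ 3.87e+03.

E[X] = 654729075 · (3/10)^{10} = 1546443885987/400000000 ≈ 3.87e+03.


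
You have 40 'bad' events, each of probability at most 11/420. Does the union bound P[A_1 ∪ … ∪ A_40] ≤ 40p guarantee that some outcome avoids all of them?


Union bound: P[∪_{i=1}^{40} A_i] ≤ Σ_i P[A_i] ≤ 40·p = 40·(11/420) = 22/21.
Numerically: 22/21 ≈ 1.0476.
Is 22/21 < 1? NO.
Since the bound 22/21 is ≥ 1, the union bound is uninformative here; it does NOT by itself certify existence.

40·p = 22/21 ≈ 1.0476; existence NOT certified by the union bound.


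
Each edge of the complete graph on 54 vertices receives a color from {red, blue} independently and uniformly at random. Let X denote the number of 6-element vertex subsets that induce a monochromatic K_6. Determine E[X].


Let X = Σ_S X_S over the C(54, 6) = 25827165 subsets S of size 6, where X_S = 1 if the K_6 on S is monochromatic.
For a fixed S, the K_6 on S has C(6, 2) = 15 edges. P[all 15 edges red] = (1/2)^15, and likewise for blue, so P[monochromatic] = 2·(1/2)^15 = 2^{1 − 15} = 1/16384.
Summing: E[X] = C(54, 6) · 2^{1 − 15} = 25827165 · 1/16384 = 25827165/16384.
Numerically: E[X] ≈ 1576.365051.

E[X] = C(54,6)·2^(1−C(6,2)) = 25827165/16384 ≈ 1576.365051.


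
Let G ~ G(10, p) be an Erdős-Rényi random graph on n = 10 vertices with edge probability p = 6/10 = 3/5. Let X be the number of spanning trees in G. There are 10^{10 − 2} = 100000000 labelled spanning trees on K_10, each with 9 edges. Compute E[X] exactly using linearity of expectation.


K_10 has 10^{10 − 2} = 100000000 labelled spanning trees.
For each such spanning tree H, let X_H = 1 if all 9 edges of H are present in G. Then P[X_H = 1] = p^{9} = (3/5)^{9} = 19683/1953125.
By linearity: E[X] = Σ_H E[X_H] = 100000000 · p^{9} = 100000000 · 19683/1953125 = 5038848/5.
Numerically: E[X] ≈ 1.008e+06.

E[X] = 100000000 · (3/5)^{9} = 5038848/5 ≈ 1.008e+06.


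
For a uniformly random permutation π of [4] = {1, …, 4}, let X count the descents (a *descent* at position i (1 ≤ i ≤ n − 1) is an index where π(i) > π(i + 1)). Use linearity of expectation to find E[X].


Write X = Σ X_I over i = 1, …, 3, with X_I the indicator of one descent.
There are 3 indicators.
For each fixed i, the pair (π(i), π(i+1)) is a uniformly random ordered pair of distinct values from {1, …, 4}; by symmetry P[π(i) > π(i+1)] = 1/2.
By linearity: E[X] = 3 · (1/2) = (4 − 1) · (1/2) = 3/2 ≈ 1.500.

E[X] = 3/2 = 1.500.


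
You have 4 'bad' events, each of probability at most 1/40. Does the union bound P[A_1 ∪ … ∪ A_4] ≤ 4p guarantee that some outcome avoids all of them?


Union bound: P[∪_{i=1}^{4} A_i] ≤ Σ_i P[A_i] ≤ 4·p = 4·(1/40) = 1/10.
Numerically: 1/10 ≈ 0.10000.
Is 1/10 < 1? YES.
Since P[∪ A_i] ≤ 1/10 < 1, the complement has P[∩ A_i^c] ≥ 1 − 1/10 = 9/10 > 0, so some outcome avoids every A_i.

4·p = 1/10 ≈ 0.10000; existence CERTIFIED by the union bound.
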